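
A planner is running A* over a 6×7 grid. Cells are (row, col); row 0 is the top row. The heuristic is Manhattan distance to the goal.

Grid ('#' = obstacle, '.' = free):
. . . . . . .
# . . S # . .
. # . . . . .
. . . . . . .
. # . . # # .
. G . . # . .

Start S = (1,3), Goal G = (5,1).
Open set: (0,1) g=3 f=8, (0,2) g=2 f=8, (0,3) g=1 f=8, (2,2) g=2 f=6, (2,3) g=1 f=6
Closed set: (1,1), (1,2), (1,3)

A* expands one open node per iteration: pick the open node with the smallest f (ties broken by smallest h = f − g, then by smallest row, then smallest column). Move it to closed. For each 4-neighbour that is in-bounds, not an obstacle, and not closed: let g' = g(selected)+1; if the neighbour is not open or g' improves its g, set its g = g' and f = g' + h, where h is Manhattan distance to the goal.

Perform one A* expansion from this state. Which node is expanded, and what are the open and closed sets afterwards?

expanded=(2,2); open=[(0,1) g=3 f=8, (0,2) g=2 f=8, (0,3) g=1 f=8, (2,3) g=1 f=6, (3,2) g=3 f=6]; closed=[(1,1), (1,2), (1,3), (2,2)]

step 1: expand (2,2) (f=6, h=4) → closed; open now [(0,1) g=3 f=8, (0,2) g=2 f=8, (0,3) g=1 f=8, (2,3) g=1 f=6, (3,2) g=3 f=6]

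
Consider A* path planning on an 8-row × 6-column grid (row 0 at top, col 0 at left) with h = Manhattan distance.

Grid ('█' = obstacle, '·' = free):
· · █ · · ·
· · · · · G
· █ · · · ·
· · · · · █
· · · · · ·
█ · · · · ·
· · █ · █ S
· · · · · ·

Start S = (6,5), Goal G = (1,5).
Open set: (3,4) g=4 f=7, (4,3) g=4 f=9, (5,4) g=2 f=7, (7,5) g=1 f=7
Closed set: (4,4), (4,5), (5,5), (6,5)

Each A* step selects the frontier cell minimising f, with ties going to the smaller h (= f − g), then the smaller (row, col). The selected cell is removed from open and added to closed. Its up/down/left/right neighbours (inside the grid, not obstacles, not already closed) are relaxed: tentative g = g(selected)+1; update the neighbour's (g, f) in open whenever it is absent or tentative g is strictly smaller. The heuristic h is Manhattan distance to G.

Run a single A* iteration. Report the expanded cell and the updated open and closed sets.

step 1: expand (3,4) (f=7, h=3) → closed; open now [(2,4) g=5 f=7, (3,3) g=5 f=9, (4,3) g=4 f=9, (5,4) g=2 f=7, (7,5) g=1 f=7]

expanded=(3,4); open=[(2,4) g=5 f=7, (3,3) g=5 f=9, (4,3) g=4 f=9, (5,4) g=2 f=7, (7,5) g=1 f=7]; closed=[(3,4), (4,4), (4,5), (5,5), (6,5)]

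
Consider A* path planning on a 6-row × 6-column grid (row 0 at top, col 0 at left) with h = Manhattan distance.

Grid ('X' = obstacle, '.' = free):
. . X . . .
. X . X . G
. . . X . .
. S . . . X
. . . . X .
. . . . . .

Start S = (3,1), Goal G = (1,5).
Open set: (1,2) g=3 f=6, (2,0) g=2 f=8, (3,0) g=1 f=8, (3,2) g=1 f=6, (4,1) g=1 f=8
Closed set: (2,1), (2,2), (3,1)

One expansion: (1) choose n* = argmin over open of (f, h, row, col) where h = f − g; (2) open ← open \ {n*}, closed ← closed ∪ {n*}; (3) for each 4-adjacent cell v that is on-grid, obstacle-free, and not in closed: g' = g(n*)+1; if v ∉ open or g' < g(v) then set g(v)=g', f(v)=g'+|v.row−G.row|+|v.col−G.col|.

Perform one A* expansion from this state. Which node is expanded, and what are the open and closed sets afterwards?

step 1: expand (1,2) (f=6, h=3) → closed; open now [(2,0) g=2 f=8, (3,0) g=1 f=8, (3,2) g=1 f=6, (4,1) g=1 f=8]

expanded=(1,2); open=[(2,0) g=2 f=8, (3,0) g=1 f=8, (3,2) g=1 f=6, (4,1) g=1 f=8]; closed=[(1,2), (2,1), (2,2), (3,1)]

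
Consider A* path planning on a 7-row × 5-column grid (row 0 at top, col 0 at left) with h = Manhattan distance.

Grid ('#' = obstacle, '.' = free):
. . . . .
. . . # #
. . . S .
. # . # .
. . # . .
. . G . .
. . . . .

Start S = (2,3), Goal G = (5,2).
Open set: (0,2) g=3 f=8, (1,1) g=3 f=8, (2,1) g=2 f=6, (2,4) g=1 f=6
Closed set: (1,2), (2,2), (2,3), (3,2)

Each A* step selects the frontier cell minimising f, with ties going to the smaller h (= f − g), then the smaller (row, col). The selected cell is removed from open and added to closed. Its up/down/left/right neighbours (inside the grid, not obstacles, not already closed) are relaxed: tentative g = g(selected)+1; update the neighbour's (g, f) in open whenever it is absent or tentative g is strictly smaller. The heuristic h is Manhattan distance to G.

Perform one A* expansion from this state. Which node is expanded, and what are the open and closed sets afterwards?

step 1: expand (2,1) (f=6, h=4) → closed; open now [(0,2) g=3 f=8, (1,1) g=3 f=8, (2,0) g=3 f=8, (2,4) g=1 f=6]

expanded=(2,1); open=[(0,2) g=3 f=8, (1,1) g=3 f=8, (2,0) g=3 f=8, (2,4) g=1 f=6]; closed=[(1,2), (2,1), (2,2), (2,3), (3,2)]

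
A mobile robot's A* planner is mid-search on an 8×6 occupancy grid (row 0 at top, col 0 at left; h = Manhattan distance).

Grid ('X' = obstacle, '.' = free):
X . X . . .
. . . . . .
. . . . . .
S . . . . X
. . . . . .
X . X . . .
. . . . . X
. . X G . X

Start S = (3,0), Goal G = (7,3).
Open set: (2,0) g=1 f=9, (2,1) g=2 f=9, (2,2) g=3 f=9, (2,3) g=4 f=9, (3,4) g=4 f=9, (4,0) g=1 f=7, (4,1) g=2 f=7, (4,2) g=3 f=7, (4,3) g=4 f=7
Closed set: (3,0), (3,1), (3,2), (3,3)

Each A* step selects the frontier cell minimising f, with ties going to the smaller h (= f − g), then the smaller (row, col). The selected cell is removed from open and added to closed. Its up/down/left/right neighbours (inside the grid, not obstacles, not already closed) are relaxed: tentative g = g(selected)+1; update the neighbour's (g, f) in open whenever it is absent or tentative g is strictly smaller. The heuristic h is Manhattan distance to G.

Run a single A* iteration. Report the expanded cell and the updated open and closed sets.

step 1: expand (4,3) (f=7, h=3) → closed; open now [(2,0) g=1 f=9, (2,1) g=2 f=9, (2,2) g=3 f=9, (2,3) g=4 f=9, (3,4) g=4 f=9, (4,0) g=1 f=7, (4,1) g=2 f=7, (4,2) g=3 f=7, (4,4) g=5 f=9, (5,3) g=5 f=7]

expanded=(4,3); open=[(2,0) g=1 f=9, (2,1) g=2 f=9, (2,2) g=3 f=9, (2,3) g=4 f=9, (3,4) g=4 f=9, (4,0) g=1 f=7, (4,1) g=2 f=7, (4,2) g=3 f=7, (4,4) g=5 f=9, (5,3) g=5 f=7]; closed=[(3,0), (3,1), (3,2), (3,3), (4,3)]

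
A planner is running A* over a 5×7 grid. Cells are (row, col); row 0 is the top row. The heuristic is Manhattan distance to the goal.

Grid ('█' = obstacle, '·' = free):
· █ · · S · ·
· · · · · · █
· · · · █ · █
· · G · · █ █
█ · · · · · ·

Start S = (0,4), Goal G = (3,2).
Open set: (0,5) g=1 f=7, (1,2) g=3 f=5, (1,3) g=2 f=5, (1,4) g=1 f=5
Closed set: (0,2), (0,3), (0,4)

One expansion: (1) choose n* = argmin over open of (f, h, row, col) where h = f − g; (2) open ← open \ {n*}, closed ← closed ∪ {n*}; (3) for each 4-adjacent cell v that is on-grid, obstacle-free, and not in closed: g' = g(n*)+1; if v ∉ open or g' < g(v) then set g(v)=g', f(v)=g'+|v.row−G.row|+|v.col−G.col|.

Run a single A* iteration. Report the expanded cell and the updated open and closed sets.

step 1: expand (1,2) (f=5, h=2) → closed; open now [(0,5) g=1 f=7, (1,1) g=4 f=7, (1,3) g=2 f=5, (1,4) g=1 f=5, (2,2) g=4 f=5]

expanded=(1,2); open=[(0,5) g=1 f=7, (1,1) g=4 f=7, (1,3) g=2 f=5, (1,4) g=1 f=5, (2,2) g=4 f=5]; closed=[(0,2), (0,3), (0,4), (1,2)]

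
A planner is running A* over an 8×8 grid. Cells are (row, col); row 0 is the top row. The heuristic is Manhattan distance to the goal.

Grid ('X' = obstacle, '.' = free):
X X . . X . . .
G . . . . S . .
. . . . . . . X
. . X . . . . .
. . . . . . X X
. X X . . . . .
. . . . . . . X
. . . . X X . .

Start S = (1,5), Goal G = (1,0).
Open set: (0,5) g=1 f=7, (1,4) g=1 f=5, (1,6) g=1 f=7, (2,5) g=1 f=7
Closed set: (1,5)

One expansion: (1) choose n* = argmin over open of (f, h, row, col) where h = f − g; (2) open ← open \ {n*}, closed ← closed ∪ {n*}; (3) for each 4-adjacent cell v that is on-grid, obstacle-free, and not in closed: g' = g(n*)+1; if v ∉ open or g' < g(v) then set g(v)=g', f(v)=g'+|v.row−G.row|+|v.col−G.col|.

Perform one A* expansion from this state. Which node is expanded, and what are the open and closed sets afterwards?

expanded=(1,4); open=[(0,5) g=1 f=7, (1,3) g=2 f=5, (1,6) g=1 f=7, (2,4) g=2 f=7, (2,5) g=1 f=7]; closed=[(1,4), (1,5)]

step 1: expand (1,4) (f=5, h=4) → closed; open now [(0,5) g=1 f=7, (1,3) g=2 f=5, (1,6) g=1 f=7, (2,4) g=2 f=7, (2,5) g=1 f=7]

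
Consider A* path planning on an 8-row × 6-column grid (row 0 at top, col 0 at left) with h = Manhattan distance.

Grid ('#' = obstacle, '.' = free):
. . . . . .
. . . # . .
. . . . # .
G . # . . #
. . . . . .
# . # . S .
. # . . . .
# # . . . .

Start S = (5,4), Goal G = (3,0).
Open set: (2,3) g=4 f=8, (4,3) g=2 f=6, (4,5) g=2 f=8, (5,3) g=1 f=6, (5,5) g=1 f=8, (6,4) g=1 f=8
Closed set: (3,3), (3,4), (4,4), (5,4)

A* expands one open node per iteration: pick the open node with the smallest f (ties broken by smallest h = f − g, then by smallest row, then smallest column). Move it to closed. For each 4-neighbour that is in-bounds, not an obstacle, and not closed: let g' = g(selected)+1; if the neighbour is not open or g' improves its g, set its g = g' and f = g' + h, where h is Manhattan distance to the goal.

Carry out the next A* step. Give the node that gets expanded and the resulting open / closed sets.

expanded=(4,3); open=[(2,3) g=4 f=8, (4,2) g=3 f=6, (4,5) g=2 f=8, (5,3) g=1 f=6, (5,5) g=1 f=8, (6,4) g=1 f=8]; closed=[(3,3), (3,4), (4,3), (4,4), (5,4)]

step 1: expand (4,3) (f=6, h=4) → closed; open now [(2,3) g=4 f=8, (4,2) g=3 f=6, (4,5) g=2 f=8, (5,3) g=1 f=6, (5,5) g=1 f=8, (6,4) g=1 f=8]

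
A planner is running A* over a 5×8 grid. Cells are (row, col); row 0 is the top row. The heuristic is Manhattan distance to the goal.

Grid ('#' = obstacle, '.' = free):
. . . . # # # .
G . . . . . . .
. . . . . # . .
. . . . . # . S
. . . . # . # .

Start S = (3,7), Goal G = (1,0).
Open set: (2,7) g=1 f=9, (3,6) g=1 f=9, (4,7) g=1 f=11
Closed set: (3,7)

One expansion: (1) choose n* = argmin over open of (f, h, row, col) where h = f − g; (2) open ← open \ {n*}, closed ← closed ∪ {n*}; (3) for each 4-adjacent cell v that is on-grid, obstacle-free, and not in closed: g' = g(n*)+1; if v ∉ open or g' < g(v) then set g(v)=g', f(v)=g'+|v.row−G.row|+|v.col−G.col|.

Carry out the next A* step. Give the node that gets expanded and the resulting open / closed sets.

expanded=(2,7); open=[(1,7) g=2 f=9, (2,6) g=2 f=9, (3,6) g=1 f=9, (4,7) g=1 f=11]; closed=[(2,7), (3,7)]

step 1: expand (2,7) (f=9, h=8) → closed; open now [(1,7) g=2 f=9, (2,6) g=2 f=9, (3,6) g=1 f=9, (4,7) g=1 f=11]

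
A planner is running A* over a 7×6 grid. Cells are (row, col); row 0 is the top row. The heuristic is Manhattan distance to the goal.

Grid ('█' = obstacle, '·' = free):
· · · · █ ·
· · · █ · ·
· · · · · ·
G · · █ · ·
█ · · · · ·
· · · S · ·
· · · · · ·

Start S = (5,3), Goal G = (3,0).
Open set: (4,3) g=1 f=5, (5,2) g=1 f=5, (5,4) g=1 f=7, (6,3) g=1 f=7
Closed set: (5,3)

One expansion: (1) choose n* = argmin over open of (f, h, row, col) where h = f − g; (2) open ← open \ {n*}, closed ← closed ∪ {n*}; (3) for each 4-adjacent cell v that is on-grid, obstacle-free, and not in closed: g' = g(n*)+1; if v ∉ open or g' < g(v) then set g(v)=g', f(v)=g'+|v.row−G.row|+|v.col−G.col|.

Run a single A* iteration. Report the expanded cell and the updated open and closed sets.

step 1: expand (4,3) (f=5, h=4) → closed; open now [(4,2) g=2 f=5, (4,4) g=2 f=7, (5,2) g=1 f=5, (5,4) g=1 f=7, (6,3) g=1 f=7]

expanded=(4,3); open=[(4,2) g=2 f=5, (4,4) g=2 f=7, (5,2) g=1 f=5, (5,4) g=1 f=7, (6,3) g=1 f=7]; closed=[(4,3), (5,3)]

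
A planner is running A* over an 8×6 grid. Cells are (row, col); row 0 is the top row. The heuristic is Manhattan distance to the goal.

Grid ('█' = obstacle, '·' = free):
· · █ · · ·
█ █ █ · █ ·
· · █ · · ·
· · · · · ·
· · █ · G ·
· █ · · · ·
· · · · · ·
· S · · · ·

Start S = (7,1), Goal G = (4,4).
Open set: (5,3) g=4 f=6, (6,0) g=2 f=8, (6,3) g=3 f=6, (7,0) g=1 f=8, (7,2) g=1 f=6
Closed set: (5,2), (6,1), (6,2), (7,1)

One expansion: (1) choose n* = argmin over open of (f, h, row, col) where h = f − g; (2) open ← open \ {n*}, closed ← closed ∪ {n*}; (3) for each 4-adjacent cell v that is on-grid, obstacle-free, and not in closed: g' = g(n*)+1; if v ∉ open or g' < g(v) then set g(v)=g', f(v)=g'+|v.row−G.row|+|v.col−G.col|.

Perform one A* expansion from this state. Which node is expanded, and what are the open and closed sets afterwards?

step 1: expand (5,3) (f=6, h=2) → closed; open now [(4,3) g=5 f=6, (5,4) g=5 f=6, (6,0) g=2 f=8, (6,3) g=3 f=6, (7,0) g=1 f=8, (7,2) g=1 f=6]

expanded=(5,3); open=[(4,3) g=5 f=6, (5,4) g=5 f=6, (6,0) g=2 f=8, (6,3) g=3 f=6, (7,0) g=1 f=8, (7,2) g=1 f=6]; closed=[(5,2), (5,3), (6,1), (6,2), (7,1)]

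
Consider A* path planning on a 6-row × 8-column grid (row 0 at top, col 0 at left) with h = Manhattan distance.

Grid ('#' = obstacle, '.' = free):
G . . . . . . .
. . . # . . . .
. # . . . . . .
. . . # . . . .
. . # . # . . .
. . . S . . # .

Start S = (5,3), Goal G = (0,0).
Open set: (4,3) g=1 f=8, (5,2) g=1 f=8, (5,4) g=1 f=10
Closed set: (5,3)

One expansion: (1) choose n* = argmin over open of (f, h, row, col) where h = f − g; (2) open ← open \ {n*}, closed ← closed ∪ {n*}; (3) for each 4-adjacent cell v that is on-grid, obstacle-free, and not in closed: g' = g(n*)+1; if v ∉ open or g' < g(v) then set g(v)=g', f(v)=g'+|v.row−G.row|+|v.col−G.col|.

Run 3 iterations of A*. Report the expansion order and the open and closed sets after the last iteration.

step 1: expand (4,3) (f=8, h=7) → closed; open now [(5,2) g=1 f=8, (5,4) g=1 f=10]
step 2: expand (5,2) (f=8, h=7) → closed; open now [(5,1) g=2 f=8, (5,4) g=1 f=10]
step 3: expand (5,1) (f=8, h=6) → closed; open now [(4,1) g=3 f=8, (5,0) g=3 f=8, (5,4) g=1 f=10]

order=[(4,3) → (5,2) → (5,1)]; open=[(4,1) g=3 f=8, (5,0) g=3 f=8, (5,4) g=1 f=10]; closed=[(4,3), (5,1), (5,2), (5,3)]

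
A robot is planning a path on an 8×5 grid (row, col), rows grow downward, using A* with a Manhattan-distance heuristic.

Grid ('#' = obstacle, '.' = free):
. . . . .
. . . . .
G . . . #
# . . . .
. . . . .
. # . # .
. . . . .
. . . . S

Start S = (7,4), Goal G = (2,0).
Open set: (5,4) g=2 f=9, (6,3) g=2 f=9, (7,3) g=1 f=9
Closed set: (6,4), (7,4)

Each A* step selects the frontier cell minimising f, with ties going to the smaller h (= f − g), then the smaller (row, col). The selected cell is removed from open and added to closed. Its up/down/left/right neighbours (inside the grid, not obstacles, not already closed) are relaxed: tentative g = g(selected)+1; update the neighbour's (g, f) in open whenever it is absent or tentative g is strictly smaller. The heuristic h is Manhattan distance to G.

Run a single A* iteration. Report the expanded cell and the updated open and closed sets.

step 1: expand (5,4) (f=9, h=7) → closed; open now [(4,4) g=3 f=9, (6,3) g=2 f=9, (7,3) g=1 f=9]

expanded=(5,4); open=[(4,4) g=3 f=9, (6,3) g=2 f=9, (7,3) g=1 f=9]; closed=[(5,4), (6,4), (7,4)]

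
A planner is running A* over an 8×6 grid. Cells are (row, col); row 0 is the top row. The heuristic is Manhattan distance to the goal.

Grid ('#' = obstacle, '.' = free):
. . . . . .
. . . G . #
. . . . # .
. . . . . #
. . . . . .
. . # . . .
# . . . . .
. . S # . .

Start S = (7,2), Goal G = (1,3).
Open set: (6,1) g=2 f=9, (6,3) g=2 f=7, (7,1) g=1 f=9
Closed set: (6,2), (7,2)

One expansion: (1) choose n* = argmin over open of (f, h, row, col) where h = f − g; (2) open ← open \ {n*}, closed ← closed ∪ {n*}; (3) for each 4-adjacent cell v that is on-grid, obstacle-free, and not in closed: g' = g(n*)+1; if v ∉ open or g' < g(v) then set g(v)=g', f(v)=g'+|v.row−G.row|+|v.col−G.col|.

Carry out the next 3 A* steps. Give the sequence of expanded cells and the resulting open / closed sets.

order=[(6,3) → (5,3) → (4,3)]; open=[(3,3) g=5 f=7, (4,2) g=5 f=9, (4,4) g=5 f=9, (5,4) g=4 f=9, (6,1) g=2 f=9, (6,4) g=3 f=9, (7,1) g=1 f=9]; closed=[(4,3), (5,3), (6,2), (6,3), (7,2)]

step 1: expand (6,3) (f=7, h=5) → closed; open now [(5,3) g=3 f=7, (6,1) g=2 f=9, (6,4) g=3 f=9, (7,1) g=1 f=9]
step 2: expand (5,3) (f=7, h=4) → closed; open now [(4,3) g=4 f=7, (5,4) g=4 f=9, (6,1) g=2 f=9, (6,4) g=3 f=9, (7,1) g=1 f=9]
step 3: expand (4,3) (f=7, h=3) → closed; open now [(3,3) g=5 f=7, (4,2) g=5 f=9, (4,4) g=5 f=9, (5,4) g=4 f=9, (6,1) g=2 f=9, (6,4) g=3 f=9, (7,1) g=1 f=9]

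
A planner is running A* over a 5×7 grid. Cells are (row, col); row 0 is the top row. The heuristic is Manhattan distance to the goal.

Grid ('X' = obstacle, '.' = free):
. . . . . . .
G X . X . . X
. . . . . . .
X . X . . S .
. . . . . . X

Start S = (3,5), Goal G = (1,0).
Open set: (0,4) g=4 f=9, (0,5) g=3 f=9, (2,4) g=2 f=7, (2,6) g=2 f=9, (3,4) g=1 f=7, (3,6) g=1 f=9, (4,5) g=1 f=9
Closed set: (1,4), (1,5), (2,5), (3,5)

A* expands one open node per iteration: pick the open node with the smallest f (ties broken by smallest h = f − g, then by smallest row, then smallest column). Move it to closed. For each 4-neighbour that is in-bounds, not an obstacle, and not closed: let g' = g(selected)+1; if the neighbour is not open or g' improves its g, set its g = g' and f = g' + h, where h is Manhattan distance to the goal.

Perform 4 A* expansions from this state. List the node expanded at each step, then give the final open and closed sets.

step 1: expand (2,4) (f=7, h=5) → closed; open now [(0,4) g=4 f=9, (0,5) g=3 f=9, (2,3) g=3 f=7, (2,6) g=2 f=9, (3,4) g=1 f=7, (3,6) g=1 f=9, (4,5) g=1 f=9]
step 2: expand (2,3) (f=7, h=4) → closed; open now [(0,4) g=4 f=9, (0,5) g=3 f=9, (2,2) g=4 f=7, (2,6) g=2 f=9, (3,3) g=4 f=9, (3,4) g=1 f=7, (3,6) g=1 f=9, (4,5) g=1 f=9]
step 3: expand (2,2) (f=7, h=3) → closed; open now [(0,4) g=4 f=9, (0,5) g=3 f=9, (1,2) g=5 f=7, (2,1) g=5 f=7, (2,6) g=2 f=9, (3,3) g=4 f=9, (3,4) g=1 f=7, (3,6) g=1 f=9, (4,5) g=1 f=9]
step 4: expand (1,2) (f=7, h=2) → closed; open now [(0,2) g=6 f=9, (0,4) g=4 f=9, (0,5) g=3 f=9, (2,1) g=5 f=7, (2,6) g=2 f=9, (3,3) g=4 f=9, (3,4) g=1 f=7, (3,6) g=1 f=9, (4,5) g=1 f=9]

order=[(2,4) → (2,3) → (2,2) → (1,2)]; open=[(0,2) g=6 f=9, (0,4) g=4 f=9, (0,5) g=3 f=9, (2,1) g=5 f=7, (2,6) g=2 f=9, (3,3) g=4 f=9, (3,4) g=1 f=7, (3,6) g=1 f=9, (4,5) g=1 f=9]; closed=[(1,2), (1,4), (1,5), (2,2), (2,3), (2,4), (2,5), (3,5)]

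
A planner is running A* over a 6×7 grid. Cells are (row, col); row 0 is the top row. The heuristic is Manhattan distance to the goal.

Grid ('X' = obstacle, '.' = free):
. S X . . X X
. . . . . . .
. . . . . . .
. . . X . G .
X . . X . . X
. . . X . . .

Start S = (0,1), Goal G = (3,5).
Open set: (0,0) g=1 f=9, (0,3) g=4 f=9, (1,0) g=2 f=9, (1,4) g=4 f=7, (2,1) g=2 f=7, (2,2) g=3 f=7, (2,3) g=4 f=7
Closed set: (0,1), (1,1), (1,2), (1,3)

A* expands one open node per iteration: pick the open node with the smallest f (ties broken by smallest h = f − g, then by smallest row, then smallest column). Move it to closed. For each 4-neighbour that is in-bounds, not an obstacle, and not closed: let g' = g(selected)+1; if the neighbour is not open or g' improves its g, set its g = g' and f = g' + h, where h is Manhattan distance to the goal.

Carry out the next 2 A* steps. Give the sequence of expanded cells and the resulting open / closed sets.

order=[(1,4) → (1,5)]; open=[(0,0) g=1 f=9, (0,3) g=4 f=9, (0,4) g=5 f=9, (1,0) g=2 f=9, (1,6) g=6 f=9, (2,1) g=2 f=7, (2,2) g=3 f=7, (2,3) g=4 f=7, (2,4) g=5 f=7, (2,5) g=6 f=7]; closed=[(0,1), (1,1), (1,2), (1,3), (1,4), (1,5)]

step 1: expand (1,4) (f=7, h=3) → closed; open now [(0,0) g=1 f=9, (0,3) g=4 f=9, (0,4) g=5 f=9, (1,0) g=2 f=9, (1,5) g=5 f=7, (2,1) g=2 f=7, (2,2) g=3 f=7, (2,3) g=4 f=7, (2,4) g=5 f=7]
step 2: expand (1,5) (f=7, h=2) → closed; open now [(0,0) g=1 f=9, (0,3) g=4 f=9, (0,4) g=5 f=9, (1,0) g=2 f=9, (1,6) g=6 f=9, (2,1) g=2 f=7, (2,2) g=3 f=7, (2,3) g=4 f=7, (2,4) g=5 f=7, (2,5) g=6 f=7]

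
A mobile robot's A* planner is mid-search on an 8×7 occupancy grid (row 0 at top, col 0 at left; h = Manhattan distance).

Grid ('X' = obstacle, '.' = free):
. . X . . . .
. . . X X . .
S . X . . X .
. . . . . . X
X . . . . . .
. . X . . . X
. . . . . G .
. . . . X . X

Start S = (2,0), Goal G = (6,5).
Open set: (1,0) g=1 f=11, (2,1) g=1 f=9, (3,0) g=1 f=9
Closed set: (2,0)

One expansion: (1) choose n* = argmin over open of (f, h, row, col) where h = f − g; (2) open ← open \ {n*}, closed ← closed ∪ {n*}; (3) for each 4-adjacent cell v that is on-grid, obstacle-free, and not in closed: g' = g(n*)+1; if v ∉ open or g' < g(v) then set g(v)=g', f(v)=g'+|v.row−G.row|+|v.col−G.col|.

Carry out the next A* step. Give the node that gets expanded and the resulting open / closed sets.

expanded=(2,1); open=[(1,0) g=1 f=11, (1,1) g=2 f=11, (3,0) g=1 f=9, (3,1) g=2 f=9]; closed=[(2,0), (2,1)]

step 1: expand (2,1) (f=9, h=8) → closed; open now [(1,0) g=1 f=11, (1,1) g=2 f=11, (3,0) g=1 f=9, (3,1) g=2 f=9]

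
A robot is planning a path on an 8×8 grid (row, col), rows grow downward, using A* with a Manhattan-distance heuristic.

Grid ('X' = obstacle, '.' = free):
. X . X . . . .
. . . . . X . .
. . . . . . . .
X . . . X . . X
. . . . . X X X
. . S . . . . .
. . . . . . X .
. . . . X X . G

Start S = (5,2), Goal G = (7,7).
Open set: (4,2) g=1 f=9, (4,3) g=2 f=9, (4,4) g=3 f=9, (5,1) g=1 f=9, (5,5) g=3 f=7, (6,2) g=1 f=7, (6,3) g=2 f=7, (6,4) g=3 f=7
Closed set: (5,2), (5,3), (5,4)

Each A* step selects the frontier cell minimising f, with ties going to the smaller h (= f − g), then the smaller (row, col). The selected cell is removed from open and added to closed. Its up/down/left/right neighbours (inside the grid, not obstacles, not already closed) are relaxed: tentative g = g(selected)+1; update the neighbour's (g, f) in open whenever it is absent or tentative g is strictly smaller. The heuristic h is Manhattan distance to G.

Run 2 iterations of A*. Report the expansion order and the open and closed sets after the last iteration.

order=[(5,5) → (5,6)]; open=[(4,2) g=1 f=9, (4,3) g=2 f=9, (4,4) g=3 f=9, (5,1) g=1 f=9, (5,7) g=5 f=7, (6,2) g=1 f=7, (6,3) g=2 f=7, (6,4) g=3 f=7, (6,5) g=4 f=7]; closed=[(5,2), (5,3), (5,4), (5,5), (5,6)]

step 1: expand (5,5) (f=7, h=4) → closed; open now [(4,2) g=1 f=9, (4,3) g=2 f=9, (4,4) g=3 f=9, (5,1) g=1 f=9, (5,6) g=4 f=7, (6,2) g=1 f=7, (6,3) g=2 f=7, (6,4) g=3 f=7, (6,5) g=4 f=7]
step 2: expand (5,6) (f=7, h=3) → closed; open now [(4,2) g=1 f=9, (4,3) g=2 f=9, (4,4) g=3 f=9, (5,1) g=1 f=9, (5,7) g=5 f=7, (6,2) g=1 f=7, (6,3) g=2 f=7, (6,4) g=3 f=7, (6,5) g=4 f=7]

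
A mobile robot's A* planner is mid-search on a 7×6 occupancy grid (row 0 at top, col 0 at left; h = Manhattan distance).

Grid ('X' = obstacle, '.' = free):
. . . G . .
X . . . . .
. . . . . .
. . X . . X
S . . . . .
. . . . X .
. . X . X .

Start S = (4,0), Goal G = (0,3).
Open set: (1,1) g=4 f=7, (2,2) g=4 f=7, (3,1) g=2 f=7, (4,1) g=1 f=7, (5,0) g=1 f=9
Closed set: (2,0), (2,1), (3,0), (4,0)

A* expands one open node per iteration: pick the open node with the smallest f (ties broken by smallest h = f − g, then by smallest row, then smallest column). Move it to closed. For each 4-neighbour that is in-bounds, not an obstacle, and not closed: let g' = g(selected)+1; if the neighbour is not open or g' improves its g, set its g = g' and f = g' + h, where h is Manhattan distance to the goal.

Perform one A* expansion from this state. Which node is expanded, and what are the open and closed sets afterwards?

step 1: expand (1,1) (f=7, h=3) → closed; open now [(0,1) g=5 f=7, (1,2) g=5 f=7, (2,2) g=4 f=7, (3,1) g=2 f=7, (4,1) g=1 f=7, (5,0) g=1 f=9]

expanded=(1,1); open=[(0,1) g=5 f=7, (1,2) g=5 f=7, (2,2) g=4 f=7, (3,1) g=2 f=7, (4,1) g=1 f=7, (5,0) g=1 f=9]; closed=[(1,1), (2,0), (2,1), (3,0), (4,0)]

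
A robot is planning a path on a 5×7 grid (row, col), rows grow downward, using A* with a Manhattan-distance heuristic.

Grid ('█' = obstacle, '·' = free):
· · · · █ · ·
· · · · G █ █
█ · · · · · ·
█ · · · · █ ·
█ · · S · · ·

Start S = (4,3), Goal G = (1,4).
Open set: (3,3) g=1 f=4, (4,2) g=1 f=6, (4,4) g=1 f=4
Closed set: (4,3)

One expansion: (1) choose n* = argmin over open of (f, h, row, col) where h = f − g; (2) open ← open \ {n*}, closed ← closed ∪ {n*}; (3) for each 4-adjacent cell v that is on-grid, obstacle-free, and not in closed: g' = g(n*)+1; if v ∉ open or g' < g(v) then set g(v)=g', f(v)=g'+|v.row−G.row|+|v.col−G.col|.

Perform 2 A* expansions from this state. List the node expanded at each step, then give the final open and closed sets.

step 1: expand (3,3) (f=4, h=3) → closed; open now [(2,3) g=2 f=4, (3,2) g=2 f=6, (3,4) g=2 f=4, (4,2) g=1 f=6, (4,4) g=1 f=4]
step 2: expand (2,3) (f=4, h=2) → closed; open now [(1,3) g=3 f=4, (2,2) g=3 f=6, (2,4) g=3 f=4, (3,2) g=2 f=6, (3,4) g=2 f=4, (4,2) g=1 f=6, (4,4) g=1 f=4]

order=[(3,3) → (2,3)]; open=[(1,3) g=3 f=4, (2,2) g=3 f=6, (2,4) g=3 f=4, (3,2) g=2 f=6, (3,4) g=2 f=4, (4,2) g=1 f=6, (4,4) g=1 f=4]; closed=[(2,3), (3,3), (4,3)]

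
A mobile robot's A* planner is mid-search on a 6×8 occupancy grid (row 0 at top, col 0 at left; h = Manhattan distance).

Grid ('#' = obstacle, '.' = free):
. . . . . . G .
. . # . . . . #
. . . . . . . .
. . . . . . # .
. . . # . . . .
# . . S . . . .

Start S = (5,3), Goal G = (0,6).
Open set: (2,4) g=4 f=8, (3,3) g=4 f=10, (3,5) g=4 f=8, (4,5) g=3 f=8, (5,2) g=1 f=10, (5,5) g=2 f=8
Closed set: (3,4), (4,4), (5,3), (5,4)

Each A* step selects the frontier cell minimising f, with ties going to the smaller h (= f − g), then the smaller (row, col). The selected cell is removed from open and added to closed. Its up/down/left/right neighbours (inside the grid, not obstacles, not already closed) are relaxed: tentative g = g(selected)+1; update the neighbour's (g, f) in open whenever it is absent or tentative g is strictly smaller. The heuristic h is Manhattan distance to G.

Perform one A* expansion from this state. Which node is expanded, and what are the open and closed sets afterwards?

expanded=(2,4); open=[(1,4) g=5 f=8, (2,3) g=5 f=10, (2,5) g=5 f=8, (3,3) g=4 f=10, (3,5) g=4 f=8, (4,5) g=3 f=8, (5,2) g=1 f=10, (5,5) g=2 f=8]; closed=[(2,4), (3,4), (4,4), (5,3), (5,4)]

step 1: expand (2,4) (f=8, h=4) → closed; open now [(1,4) g=5 f=8, (2,3) g=5 f=10, (2,5) g=5 f=8, (3,3) g=4 f=10, (3,5) g=4 f=8, (4,5) g=3 f=8, (5,2) g=1 f=10, (5,5) g=2 f=8]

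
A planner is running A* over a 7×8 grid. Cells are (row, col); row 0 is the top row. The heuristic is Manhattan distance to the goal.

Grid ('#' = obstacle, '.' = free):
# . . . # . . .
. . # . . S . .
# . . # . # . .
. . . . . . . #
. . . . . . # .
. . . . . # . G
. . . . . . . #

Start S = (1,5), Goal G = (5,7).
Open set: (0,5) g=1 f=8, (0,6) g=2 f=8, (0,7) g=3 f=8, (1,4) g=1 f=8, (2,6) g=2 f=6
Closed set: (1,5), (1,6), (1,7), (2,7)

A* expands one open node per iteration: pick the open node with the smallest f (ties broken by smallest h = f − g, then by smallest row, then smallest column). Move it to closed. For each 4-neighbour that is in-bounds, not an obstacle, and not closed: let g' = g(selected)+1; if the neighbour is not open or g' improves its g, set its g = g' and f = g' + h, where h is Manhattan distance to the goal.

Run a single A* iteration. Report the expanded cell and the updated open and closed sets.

expanded=(2,6); open=[(0,5) g=1 f=8, (0,6) g=2 f=8, (0,7) g=3 f=8, (1,4) g=1 f=8, (3,6) g=3 f=6]; closed=[(1,5), (1,6), (1,7), (2,6), (2,7)]

step 1: expand (2,6) (f=6, h=4) → closed; open now [(0,5) g=1 f=8, (0,6) g=2 f=8, (0,7) g=3 f=8, (1,4) g=1 f=8, (3,6) g=3 f=6]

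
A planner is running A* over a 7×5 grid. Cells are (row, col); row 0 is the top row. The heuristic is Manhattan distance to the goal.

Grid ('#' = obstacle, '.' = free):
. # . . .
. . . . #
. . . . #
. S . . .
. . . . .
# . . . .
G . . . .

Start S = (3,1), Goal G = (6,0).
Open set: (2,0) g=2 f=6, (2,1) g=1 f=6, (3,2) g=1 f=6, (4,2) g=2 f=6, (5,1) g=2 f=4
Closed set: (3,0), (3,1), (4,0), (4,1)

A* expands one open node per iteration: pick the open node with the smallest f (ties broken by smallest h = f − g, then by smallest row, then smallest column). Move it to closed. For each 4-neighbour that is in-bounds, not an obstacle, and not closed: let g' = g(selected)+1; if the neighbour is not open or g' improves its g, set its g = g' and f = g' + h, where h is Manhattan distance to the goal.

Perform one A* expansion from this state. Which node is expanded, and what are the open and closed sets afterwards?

step 1: expand (5,1) (f=4, h=2) → closed; open now [(2,0) g=2 f=6, (2,1) g=1 f=6, (3,2) g=1 f=6, (4,2) g=2 f=6, (5,2) g=3 f=6, (6,1) g=3 f=4]

expanded=(5,1); open=[(2,0) g=2 f=6, (2,1) g=1 f=6, (3,2) g=1 f=6, (4,2) g=2 f=6, (5,2) g=3 f=6, (6,1) g=3 f=4]; closed=[(3,0), (3,1), (4,0), (4,1), (5,1)]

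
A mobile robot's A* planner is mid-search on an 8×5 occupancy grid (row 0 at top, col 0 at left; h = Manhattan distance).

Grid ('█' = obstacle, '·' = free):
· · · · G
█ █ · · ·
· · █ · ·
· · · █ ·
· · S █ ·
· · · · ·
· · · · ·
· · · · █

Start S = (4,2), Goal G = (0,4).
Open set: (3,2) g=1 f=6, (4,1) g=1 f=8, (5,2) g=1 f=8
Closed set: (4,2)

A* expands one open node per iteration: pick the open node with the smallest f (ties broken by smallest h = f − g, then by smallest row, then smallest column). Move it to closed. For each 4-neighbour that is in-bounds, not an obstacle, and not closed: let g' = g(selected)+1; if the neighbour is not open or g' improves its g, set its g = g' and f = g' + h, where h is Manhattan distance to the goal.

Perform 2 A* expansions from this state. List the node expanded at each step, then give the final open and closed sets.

order=[(3,2) → (3,1)]; open=[(2,1) g=3 f=8, (3,0) g=3 f=10, (4,1) g=1 f=8, (5,2) g=1 f=8]; closed=[(3,1), (3,2), (4,2)]

step 1: expand (3,2) (f=6, h=5) → closed; open now [(3,1) g=2 f=8, (4,1) g=1 f=8, (5,2) g=1 f=8]
step 2: expand (3,1) (f=8, h=6) → closed; open now [(2,1) g=3 f=8, (3,0) g=3 f=10, (4,1) g=1 f=8, (5,2) g=1 f=8]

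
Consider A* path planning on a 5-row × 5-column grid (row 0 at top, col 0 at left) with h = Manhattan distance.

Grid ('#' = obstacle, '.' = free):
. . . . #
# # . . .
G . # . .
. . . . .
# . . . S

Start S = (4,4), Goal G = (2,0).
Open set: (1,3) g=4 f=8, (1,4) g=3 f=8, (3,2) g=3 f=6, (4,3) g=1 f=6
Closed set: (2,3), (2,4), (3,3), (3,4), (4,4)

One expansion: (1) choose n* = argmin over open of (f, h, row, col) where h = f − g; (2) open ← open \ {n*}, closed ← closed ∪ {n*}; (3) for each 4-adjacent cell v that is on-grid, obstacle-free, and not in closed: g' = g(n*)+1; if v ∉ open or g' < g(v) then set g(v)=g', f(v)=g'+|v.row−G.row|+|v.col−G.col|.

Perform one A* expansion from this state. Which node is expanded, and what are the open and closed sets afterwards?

step 1: expand (3,2) (f=6, h=3) → closed; open now [(1,3) g=4 f=8, (1,4) g=3 f=8, (3,1) g=4 f=6, (4,2) g=4 f=8, (4,3) g=1 f=6]

expanded=(3,2); open=[(1,3) g=4 f=8, (1,4) g=3 f=8, (3,1) g=4 f=6, (4,2) g=4 f=8, (4,3) g=1 f=6]; closed=[(2,3), (2,4), (3,2), (3,3), (3,4), (4,4)]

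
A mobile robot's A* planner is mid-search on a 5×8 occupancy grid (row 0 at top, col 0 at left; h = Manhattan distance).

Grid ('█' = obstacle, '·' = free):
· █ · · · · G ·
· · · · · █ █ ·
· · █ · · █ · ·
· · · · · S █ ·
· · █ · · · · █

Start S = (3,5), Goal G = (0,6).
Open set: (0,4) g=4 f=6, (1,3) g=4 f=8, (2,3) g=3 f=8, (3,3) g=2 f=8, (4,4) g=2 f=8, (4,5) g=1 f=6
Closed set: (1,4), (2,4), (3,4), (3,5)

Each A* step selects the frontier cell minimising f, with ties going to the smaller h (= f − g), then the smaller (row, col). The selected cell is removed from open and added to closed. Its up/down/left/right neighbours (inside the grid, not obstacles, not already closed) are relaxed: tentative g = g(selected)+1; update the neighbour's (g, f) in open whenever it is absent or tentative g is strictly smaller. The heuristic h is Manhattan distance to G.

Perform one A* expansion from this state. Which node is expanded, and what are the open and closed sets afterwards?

step 1: expand (0,4) (f=6, h=2) → closed; open now [(0,3) g=5 f=8, (0,5) g=5 f=6, (1,3) g=4 f=8, (2,3) g=3 f=8, (3,3) g=2 f=8, (4,4) g=2 f=8, (4,5) g=1 f=6]

expanded=(0,4); open=[(0,3) g=5 f=8, (0,5) g=5 f=6, (1,3) g=4 f=8, (2,3) g=3 f=8, (3,3) g=2 f=8, (4,4) g=2 f=8, (4,5) g=1 f=6]; closed=[(0,4), (1,4), (2,4), (3,4), (3,5)]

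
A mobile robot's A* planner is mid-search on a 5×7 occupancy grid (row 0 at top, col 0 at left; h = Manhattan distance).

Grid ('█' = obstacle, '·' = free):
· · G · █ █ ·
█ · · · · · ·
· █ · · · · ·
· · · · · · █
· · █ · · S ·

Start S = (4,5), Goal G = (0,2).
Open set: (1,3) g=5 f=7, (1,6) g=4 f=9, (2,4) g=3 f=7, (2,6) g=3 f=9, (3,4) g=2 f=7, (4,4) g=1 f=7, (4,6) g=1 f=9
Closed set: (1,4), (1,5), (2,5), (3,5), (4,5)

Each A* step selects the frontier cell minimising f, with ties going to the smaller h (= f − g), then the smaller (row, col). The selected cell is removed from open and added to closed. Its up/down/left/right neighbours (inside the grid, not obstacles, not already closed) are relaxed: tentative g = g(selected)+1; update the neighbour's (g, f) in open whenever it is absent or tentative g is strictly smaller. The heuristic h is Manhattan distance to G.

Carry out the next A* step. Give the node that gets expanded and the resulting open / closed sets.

step 1: expand (1,3) (f=7, h=2) → closed; open now [(0,3) g=6 f=7, (1,2) g=6 f=7, (1,6) g=4 f=9, (2,3) g=6 f=9, (2,4) g=3 f=7, (2,6) g=3 f=9, (3,4) g=2 f=7, (4,4) g=1 f=7, (4,6) g=1 f=9]

expanded=(1,3); open=[(0,3) g=6 f=7, (1,2) g=6 f=7, (1,6) g=4 f=9, (2,3) g=6 f=9, (2,4) g=3 f=7, (2,6) g=3 f=9, (3,4) g=2 f=7, (4,4) g=1 f=7, (4,6) g=1 f=9]; closed=[(1,3), (1,4), (1,5), (2,5), (3,5), (4,5)]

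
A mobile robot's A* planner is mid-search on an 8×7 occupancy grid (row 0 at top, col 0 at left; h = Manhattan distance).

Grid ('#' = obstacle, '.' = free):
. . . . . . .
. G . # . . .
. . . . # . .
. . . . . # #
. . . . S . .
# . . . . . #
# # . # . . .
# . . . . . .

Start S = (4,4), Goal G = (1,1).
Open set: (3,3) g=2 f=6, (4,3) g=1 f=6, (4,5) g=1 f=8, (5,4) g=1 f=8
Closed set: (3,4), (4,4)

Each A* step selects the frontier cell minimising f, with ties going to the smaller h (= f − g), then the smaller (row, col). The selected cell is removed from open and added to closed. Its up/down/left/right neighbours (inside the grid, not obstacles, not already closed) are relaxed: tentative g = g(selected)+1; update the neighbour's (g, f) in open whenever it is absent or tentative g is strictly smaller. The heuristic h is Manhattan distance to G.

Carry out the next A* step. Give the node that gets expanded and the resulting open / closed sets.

step 1: expand (3,3) (f=6, h=4) → closed; open now [(2,3) g=3 f=6, (3,2) g=3 f=6, (4,3) g=1 f=6, (4,5) g=1 f=8, (5,4) g=1 f=8]

expanded=(3,3); open=[(2,3) g=3 f=6, (3,2) g=3 f=6, (4,3) g=1 f=6, (4,5) g=1 f=8, (5,4) g=1 f=8]; closed=[(3,3), (3,4), (4,4)]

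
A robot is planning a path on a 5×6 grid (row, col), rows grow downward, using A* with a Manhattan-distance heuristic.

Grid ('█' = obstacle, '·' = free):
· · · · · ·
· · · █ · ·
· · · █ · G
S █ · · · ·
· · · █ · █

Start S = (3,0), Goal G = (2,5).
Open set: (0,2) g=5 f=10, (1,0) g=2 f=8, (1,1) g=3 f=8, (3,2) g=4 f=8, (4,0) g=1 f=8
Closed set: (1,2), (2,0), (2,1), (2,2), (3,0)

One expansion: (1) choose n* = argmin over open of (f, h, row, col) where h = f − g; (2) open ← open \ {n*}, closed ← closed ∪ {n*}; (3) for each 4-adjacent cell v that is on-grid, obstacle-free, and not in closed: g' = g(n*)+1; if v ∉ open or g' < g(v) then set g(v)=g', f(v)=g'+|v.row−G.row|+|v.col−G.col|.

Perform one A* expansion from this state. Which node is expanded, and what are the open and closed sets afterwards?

expanded=(3,2); open=[(0,2) g=5 f=10, (1,0) g=2 f=8, (1,1) g=3 f=8, (3,3) g=5 f=8, (4,0) g=1 f=8, (4,2) g=5 f=10]; closed=[(1,2), (2,0), (2,1), (2,2), (3,0), (3,2)]

step 1: expand (3,2) (f=8, h=4) → closed; open now [(0,2) g=5 f=10, (1,0) g=2 f=8, (1,1) g=3 f=8, (3,3) g=5 f=8, (4,0) g=1 f=8, (4,2) g=5 f=10]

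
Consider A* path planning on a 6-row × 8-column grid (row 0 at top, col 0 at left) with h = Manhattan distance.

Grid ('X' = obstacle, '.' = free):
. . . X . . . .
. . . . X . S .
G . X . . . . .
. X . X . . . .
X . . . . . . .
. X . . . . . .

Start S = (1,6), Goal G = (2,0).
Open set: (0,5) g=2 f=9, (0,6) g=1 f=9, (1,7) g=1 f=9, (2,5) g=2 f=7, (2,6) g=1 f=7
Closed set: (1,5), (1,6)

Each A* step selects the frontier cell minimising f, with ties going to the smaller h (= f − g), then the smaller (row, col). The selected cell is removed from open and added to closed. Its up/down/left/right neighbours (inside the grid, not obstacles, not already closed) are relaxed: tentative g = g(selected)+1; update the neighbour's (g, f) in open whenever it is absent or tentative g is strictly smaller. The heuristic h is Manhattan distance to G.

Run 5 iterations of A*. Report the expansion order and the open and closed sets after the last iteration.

order=[(2,5) → (2,4) → (2,3) → (2,6) → (1,3)]; open=[(0,5) g=2 f=9, (0,6) g=1 f=9, (1,2) g=6 f=9, (1,7) g=1 f=9, (2,7) g=2 f=9, (3,4) g=4 f=9, (3,5) g=3 f=9, (3,6) g=2 f=9]; closed=[(1,3), (1,5), (1,6), (2,3), (2,4), (2,5), (2,6)]

step 1: expand (2,5) (f=7, h=5) → closed; open now [(0,5) g=2 f=9, (0,6) g=1 f=9, (1,7) g=1 f=9, (2,4) g=3 f=7, (2,6) g=1 f=7, (3,5) g=3 f=9]
step 2: expand (2,4) (f=7, h=4) → closed; open now [(0,5) g=2 f=9, (0,6) g=1 f=9, (1,7) g=1 f=9, (2,3) g=4 f=7, (2,6) g=1 f=7, (3,4) g=4 f=9, (3,5) g=3 f=9]
step 3: expand (2,3) (f=7, h=3) → closed; open now [(0,5) g=2 f=9, (0,6) g=1 f=9, (1,3) g=5 f=9, (1,7) g=1 f=9, (2,6) g=1 f=7, (3,4) g=4 f=9, (3,5) g=3 f=9]
step 4: expand (2,6) (f=7, h=6) → closed; open now [(0,5) g=2 f=9, (0,6) g=1 f=9, (1,3) g=5 f=9, (1,7) g=1 f=9, (2,7) g=2 f=9, (3,4) g=4 f=9, (3,5) g=3 f=9, (3,6) g=2 f=9]
step 5: expand (1,3) (f=9, h=4) → closed; open now [(0,5) g=2 f=9, (0,6) g=1 f=9, (1,2) g=6 f=9, (1,7) g=1 f=9, (2,7) g=2 f=9, (3,4) g=4 f=9, (3,5) g=3 f=9, (3,6) g=2 f=9]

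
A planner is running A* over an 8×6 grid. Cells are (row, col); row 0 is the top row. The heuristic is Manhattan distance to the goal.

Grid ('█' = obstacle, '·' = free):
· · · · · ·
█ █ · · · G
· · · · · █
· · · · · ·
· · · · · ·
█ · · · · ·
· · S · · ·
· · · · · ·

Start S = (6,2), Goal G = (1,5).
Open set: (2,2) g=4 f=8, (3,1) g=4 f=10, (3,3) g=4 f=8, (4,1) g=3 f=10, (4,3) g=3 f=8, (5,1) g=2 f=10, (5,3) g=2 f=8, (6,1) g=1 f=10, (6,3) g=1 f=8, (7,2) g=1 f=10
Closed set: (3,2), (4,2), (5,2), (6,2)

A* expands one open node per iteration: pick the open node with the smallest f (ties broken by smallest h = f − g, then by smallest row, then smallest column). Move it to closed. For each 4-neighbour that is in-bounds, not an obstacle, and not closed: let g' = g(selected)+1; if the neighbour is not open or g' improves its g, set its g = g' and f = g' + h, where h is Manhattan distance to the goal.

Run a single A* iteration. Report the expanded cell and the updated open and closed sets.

expanded=(2,2); open=[(1,2) g=5 f=8, (2,1) g=5 f=10, (2,3) g=5 f=8, (3,1) g=4 f=10, (3,3) g=4 f=8, (4,1) g=3 f=10, (4,3) g=3 f=8, (5,1) g=2 f=10, (5,3) g=2 f=8, (6,1) g=1 f=10, (6,3) g=1 f=8, (7,2) g=1 f=10]; closed=[(2,2), (3,2), (4,2), (5,2), (6,2)]

step 1: expand (2,2) (f=8, h=4) → closed; open now [(1,2) g=5 f=8, (2,1) g=5 f=10, (2,3) g=5 f=8, (3,1) g=4 f=10, (3,3) g=4 f=8, (4,1) g=3 f=10, (4,3) g=3 f=8, (5,1) g=2 f=10, (5,3) g=2 f=8, (6,1) g=1 f=10, (6,3) g=1 f=8, (7,2) g=1 f=10]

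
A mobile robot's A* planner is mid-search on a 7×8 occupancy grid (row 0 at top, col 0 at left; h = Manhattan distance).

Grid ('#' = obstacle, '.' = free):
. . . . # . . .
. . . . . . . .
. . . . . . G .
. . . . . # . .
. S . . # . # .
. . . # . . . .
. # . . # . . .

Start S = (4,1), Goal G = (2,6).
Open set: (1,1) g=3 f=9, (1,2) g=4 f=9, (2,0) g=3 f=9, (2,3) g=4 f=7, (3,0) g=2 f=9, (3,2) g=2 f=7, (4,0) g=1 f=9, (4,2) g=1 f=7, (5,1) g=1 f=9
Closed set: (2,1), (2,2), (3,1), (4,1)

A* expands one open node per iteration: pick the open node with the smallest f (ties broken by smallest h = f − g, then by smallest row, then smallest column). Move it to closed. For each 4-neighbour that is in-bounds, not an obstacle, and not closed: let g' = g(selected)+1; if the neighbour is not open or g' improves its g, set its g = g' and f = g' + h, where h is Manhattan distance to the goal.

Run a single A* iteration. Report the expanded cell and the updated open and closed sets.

expanded=(2,3); open=[(1,1) g=3 f=9, (1,2) g=4 f=9, (1,3) g=5 f=9, (2,0) g=3 f=9, (2,4) g=5 f=7, (3,0) g=2 f=9, (3,2) g=2 f=7, (3,3) g=5 f=9, (4,0) g=1 f=9, (4,2) g=1 f=7, (5,1) g=1 f=9]; closed=[(2,1), (2,2), (2,3), (3,1), (4,1)]

step 1: expand (2,3) (f=7, h=3) → closed; open now [(1,1) g=3 f=9, (1,2) g=4 f=9, (1,3) g=5 f=9, (2,0) g=3 f=9, (2,4) g=5 f=7, (3,0) g=2 f=9, (3,2) g=2 f=7, (3,3) g=5 f=9, (4,0) g=1 f=9, (4,2) g=1 f=7, (5,1) g=1 f=9]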